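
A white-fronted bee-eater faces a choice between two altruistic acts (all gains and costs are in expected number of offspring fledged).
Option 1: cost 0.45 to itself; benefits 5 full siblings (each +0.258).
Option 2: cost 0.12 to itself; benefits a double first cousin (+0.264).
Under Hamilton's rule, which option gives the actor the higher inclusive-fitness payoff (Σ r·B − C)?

Option 1

Option 1: r to a full sibling = 0.5.
Option 1: Σ r·B − C = (5·0.5·0.258) − 0.45 = 0.195.
Option 2: r to a double first cousin = 0.25.
Option 2: Σ r·B − C = (1·0.25·0.264) − 0.12 = -0.054.
Option 1 has the higher net inclusive-fitness payoff.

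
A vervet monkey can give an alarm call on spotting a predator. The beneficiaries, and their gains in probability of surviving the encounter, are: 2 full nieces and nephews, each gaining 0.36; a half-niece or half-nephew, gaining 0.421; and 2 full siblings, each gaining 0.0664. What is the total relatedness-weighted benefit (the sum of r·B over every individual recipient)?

0.299025

r to a full niece or nephew = 0.25 (full aunt/uncle↔niece/nephew: two paths of length 3 through the shared grandparent pair: r = 2·(1/2)^3 = 1/4).
r to a half-niece or half-nephew = 0.125 (half-aunt/uncle↔niece/nephew: one path of length 3: r = (1/2)^3 = 1/8).
r to a full sibling = 1/2 (full sibs share both parents — two paths of length 2: r = 2·(1/2)^2 = 1/2).
Summing one r·B term per recipient: 2·0.25·0.36 + 1·0.125·0.421 + 2·0.5·0.0664 = 0.299025.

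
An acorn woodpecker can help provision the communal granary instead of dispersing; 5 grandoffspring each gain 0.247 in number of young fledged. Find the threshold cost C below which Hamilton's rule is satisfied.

0.30875

r to a grandoffspring = 0.25 (two parent–offspring links: r = (1/2)^2 = 1/4).
Hamilton's rule: n·r·B > C, so the trait is favored while C < n·r·B = 5·0.25·0.247 = 0.30875.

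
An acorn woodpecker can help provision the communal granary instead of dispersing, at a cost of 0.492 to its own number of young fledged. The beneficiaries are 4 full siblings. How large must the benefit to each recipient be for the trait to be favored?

0.246

r to a full sibling = 0.5 (full sibs share both parents — two paths of length 2: r = 2·(1/2)^2 = 1/2).
Hamilton's rule with n recipients of equal r: n·r·B > C, so B > C/(n·r) = 0.492/(4·0.5) = 0.246.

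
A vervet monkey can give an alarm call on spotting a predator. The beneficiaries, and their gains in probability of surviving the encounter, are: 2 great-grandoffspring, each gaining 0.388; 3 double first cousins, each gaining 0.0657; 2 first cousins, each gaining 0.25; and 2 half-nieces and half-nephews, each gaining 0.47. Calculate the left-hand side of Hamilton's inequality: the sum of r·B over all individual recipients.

r to a great-grandoffspring = 0.125 (three parent–offspring links: r = (1/2)^3 = 1/8).
r to a double first cousin = 0.25 (double first cousins share both grandparent pairs — four paths of length 4: r = 4·(1/2)^4 = 1/4).
r to a first cousin = 1/8 (first cousins share one grandparent pair — two paths of length 4: r = 2·(1/2)^4 = 1/8).
r to a half-niece or half-nephew = 0.125 (half-aunt/uncle↔niece/nephew: one path of length 3: r = (1/2)^3 = 1/8).
Summing one r·B term per recipient: 2·0.125·0.388 + 3·0.25·0.0657 + 2·0.125·0.25 + 2·0.125·0.47 = 0.326275.

0.326275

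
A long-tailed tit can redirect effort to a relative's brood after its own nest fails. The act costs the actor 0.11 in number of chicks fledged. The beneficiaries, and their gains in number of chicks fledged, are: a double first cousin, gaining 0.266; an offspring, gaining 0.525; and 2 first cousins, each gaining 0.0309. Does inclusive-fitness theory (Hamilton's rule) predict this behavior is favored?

Yes

Hamilton's rule: the trait is favored when the sum of r·B over every recipient exceeds the actor's cost C.
r to a double first cousin = 0.25 (double first cousins share both grandparent pairs — four paths of length 4: r = 4·(1/2)^4 = 1/4).
r to an offspring = 0.5 (one parent–offspring link: r = (1/2)^1 = 1/2).
r to a first cousin = 0.125 (first cousins share one grandparent pair — two paths of length 4: r = 2·(1/2)^4 = 1/8).
Summing one r·B term per recipient: 1·0.25·0.266 + 1·0.5·0.525 + 2·0.125·0.0309 = 0.336725.
0.336725 > 0.11: the indirect benefit exceeds the cost.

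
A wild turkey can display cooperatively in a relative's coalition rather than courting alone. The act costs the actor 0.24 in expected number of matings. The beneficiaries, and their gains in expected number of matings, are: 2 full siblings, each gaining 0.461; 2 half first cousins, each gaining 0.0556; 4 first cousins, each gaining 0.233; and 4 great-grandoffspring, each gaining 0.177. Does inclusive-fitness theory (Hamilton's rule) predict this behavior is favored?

Hamilton's rule: the trait is favored when the sum of r·B over every recipient exceeds the actor's cost C.
r to a full sibling = 1/2 (full sibs share both parents — two paths of length 2: r = 2·(1/2)^2 = 1/2).
r to a half first cousin = 0.0625 (half first cousins share one grandparent — one path of length 4: r = (1/2)^4 = 1/16).
r to a first cousin = 1/8 (first cousins share one grandparent pair — two paths of length 4: r = 2·(1/2)^4 = 1/8).
r to a great-grandoffspring = 1/8 (three parent–offspring links: r = (1/2)^3 = 1/8).
Summing one r·B term per recipient: 2·0.5·0.461 + 2·0.0625·0.0556 + 4·0.125·0.233 + 4·0.125·0.177 = 0.67295.
0.67295 > 0.24: the indirect benefit exceeds the cost.

Yes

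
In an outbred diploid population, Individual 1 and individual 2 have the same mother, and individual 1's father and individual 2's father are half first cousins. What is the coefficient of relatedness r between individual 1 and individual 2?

0.265625

Wright's path rule: contributions from independent ancestry routes add.
Individual 1 and individual 2 are related in two ways: half-sibs through their shared mother (r = 1/4) and half second cousins through their fathers (r = 1/64).
r = 1/4 + 1/64 = 0.265625.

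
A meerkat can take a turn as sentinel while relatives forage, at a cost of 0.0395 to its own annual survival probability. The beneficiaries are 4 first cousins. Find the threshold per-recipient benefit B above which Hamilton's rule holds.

0.079

r to a first cousin = 0.125 (first cousins share one grandparent pair — two paths of length 4: r = 2·(1/2)^4 = 1/8).
Hamilton's rule with n recipients of equal r: n·r·B > C, so B > C/(n·r) = 0.0395/(4·0.125) = 0.079.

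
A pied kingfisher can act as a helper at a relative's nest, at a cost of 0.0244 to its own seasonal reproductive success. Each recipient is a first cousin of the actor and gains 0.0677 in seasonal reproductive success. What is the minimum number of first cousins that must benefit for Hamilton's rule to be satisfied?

3

r to a first cousin = 1/8 (first cousins share one grandparent pair — two paths of length 4: r = 2·(1/2)^4 = 1/8).
Hamilton's rule: n·r·B > C  ⇒  n > C/(r·B) = 0.0244/(0.125·0.0677) = 2.883.
The smallest integer exceeding 2.883 is 3.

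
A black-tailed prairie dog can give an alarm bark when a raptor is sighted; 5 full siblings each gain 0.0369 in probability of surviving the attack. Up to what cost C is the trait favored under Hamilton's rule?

0.09225

r to a full sibling = 0.5 (full sibs share both parents — two paths of length 2: r = 2·(1/2)^2 = 1/2).
Hamilton's rule: n·r·B > C, so the trait is favored while C < n·r·B = 5·0.5·0.0369 = 0.09225.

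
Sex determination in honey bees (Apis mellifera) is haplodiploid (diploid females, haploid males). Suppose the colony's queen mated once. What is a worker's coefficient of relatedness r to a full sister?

Haplodiploid full sisters inherit their father's entire haploid genome identically (contributing 1/2) and on average half of their mother's contribution (1/2 · 1/2 = 1/4); r = 1/2 + 1/4 = 3/4.

0.75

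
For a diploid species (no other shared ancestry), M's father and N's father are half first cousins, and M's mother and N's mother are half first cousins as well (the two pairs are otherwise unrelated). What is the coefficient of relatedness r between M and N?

0.03125

Wright's path rule: contributions from independent ancestry routes add.
M and N are related in two ways: half second cousins through their fathers (r = 1/64) and half second cousins through their mothers (r = 1/64).
r = 1/64 + 1/64 = 0.03125.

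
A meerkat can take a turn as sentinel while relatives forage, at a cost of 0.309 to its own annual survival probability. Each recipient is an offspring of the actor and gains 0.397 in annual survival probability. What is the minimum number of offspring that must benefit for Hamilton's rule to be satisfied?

2

r to an offspring = 1/2 (one parent–offspring link: r = (1/2)^1 = 1/2).
Hamilton's rule: n·r·B > C  ⇒  n > C/(r·B) = 0.309/(0.5·0.397) = 1.557.
The smallest integer exceeding 1.557 is 2.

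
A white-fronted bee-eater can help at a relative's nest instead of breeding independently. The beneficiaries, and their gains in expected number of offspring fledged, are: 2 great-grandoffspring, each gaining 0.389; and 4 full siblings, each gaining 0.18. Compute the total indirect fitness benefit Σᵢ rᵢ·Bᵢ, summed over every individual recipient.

0.45725

r to a great-grandoffspring = 0.125 (three parent–offspring links: r = (1/2)^3 = 1/8).
r to a full sibling = 0.5 (full sibs share both parents — two paths of length 2: r = 2·(1/2)^2 = 1/2).
Summing one r·B term per recipient: 2·0.125·0.389 + 4·0.5·0.18 = 0.45725.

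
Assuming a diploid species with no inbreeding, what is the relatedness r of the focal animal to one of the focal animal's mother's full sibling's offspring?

Each parent–offspring link contributes a factor of 1/2, and independent paths through distinct common ancestors add.
First cousins share one grandparent pair — two paths of length 4: r = 2·(1/2)^4 = 1/8.

0.125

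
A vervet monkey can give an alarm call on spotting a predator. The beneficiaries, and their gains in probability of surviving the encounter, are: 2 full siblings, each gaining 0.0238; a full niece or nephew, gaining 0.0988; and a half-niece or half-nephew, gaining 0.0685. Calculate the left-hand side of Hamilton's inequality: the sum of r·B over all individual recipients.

r to a full sibling = 0.5 (full sibs share both parents — two paths of length 2: r = 2·(1/2)^2 = 1/2).
r to a full niece or nephew = 1/4 (full aunt/uncle↔niece/nephew: two paths of length 3 through the shared grandparent pair: r = 2·(1/2)^3 = 1/4).
r to a half-niece or half-nephew = 1/8 (half-aunt/uncle↔niece/nephew: one path of length 3: r = (1/2)^3 = 1/8).
Summing one r·B term per recipient: 2·0.5·0.0238 + 1·0.25·0.0988 + 1·0.125·0.0685 = 0.0570625.

0.0570625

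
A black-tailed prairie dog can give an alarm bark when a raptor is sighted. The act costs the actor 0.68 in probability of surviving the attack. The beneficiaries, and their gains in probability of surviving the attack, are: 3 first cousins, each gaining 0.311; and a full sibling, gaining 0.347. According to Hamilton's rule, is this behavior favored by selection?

Hamilton's rule: the trait is favored when the sum of r·B over every recipient exceeds the actor's cost C.
r to a first cousin = 1/8 (first cousins share one grandparent pair — two paths of length 4: r = 2·(1/2)^4 = 1/8).
r to a full sibling = 1/2 (full sibs share both parents — two paths of length 2: r = 2·(1/2)^2 = 1/2).
Summing one r·B term per recipient: 3·0.125·0.311 + 1·0.5·0.347 = 0.290125.
0.290125 < 0.68: the indirect benefit is less than the cost.

No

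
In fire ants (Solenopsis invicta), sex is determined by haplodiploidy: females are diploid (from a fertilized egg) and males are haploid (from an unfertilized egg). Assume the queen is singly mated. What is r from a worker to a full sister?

Haplodiploid full sisters inherit their father's entire haploid genome identically (contributing 1/2) and on average half of their mother's contribution (1/2 · 1/2 = 1/4); r = 1/2 + 1/4 = 3/4.

0.75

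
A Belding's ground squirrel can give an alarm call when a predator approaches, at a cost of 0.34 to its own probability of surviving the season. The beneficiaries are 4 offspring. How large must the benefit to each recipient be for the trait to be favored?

0.17

r to an offspring = 1/2 (one parent–offspring link: r = (1/2)^1 = 1/2).
Hamilton's rule with n recipients of equal r: n·r·B > C, so B > C/(n·r) = 0.34/(4·0.5) = 0.17.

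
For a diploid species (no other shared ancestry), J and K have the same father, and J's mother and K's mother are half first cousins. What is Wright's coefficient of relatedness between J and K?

Independent pedigree routes through distinct common ancestors add.
J and K are related in two ways: half-sibs through their shared father (r = 1/4) and half second cousins through their mothers (r = 1/64).
r = 1/4 + 1/64 = 17/64 = 0.265625.

0.265625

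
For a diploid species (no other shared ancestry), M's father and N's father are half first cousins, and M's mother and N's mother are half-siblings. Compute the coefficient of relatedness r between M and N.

Wright's path rule: contributions from independent ancestry routes add.
M and N are related in two ways: half second cousins through their fathers (r = 1/64) and half first cousins through their mothers (r = 1/16).
r = 1/64 + 1/16 = 0.078125.

0.078125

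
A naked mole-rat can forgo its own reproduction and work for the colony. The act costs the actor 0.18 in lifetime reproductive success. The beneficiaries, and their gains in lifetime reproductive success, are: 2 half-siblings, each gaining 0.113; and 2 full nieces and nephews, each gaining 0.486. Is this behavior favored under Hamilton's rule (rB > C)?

Hamilton's rule: the trait is favored when the sum of r·B over every recipient exceeds the actor's cost C.
r to a half-sibling = 1/4 (half-sibs share one parent — one path of length 2: r = (1/2)^2 = 1/4).
r to a full niece or nephew = 0.25 (full aunt/uncle↔niece/nephew: two paths of length 3 through the shared grandparent pair: r = 2·(1/2)^3 = 1/4).
Summing one r·B term per recipient: 2·0.25·0.113 + 2·0.25·0.486 = 0.2995.
0.2995 > 0.18: the indirect benefit exceeds the cost.

Yes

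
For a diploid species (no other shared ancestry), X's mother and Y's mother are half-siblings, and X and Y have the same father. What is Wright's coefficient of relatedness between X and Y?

With two independent routes of shared ancestry, r is the sum of the two contributions.
X and Y are related in two ways: half first cousins through their mothers (r = 1/16) and half-sibs through their shared father (r = 1/4).
r = 1/16 + 1/4 = 0.3125.

0.3125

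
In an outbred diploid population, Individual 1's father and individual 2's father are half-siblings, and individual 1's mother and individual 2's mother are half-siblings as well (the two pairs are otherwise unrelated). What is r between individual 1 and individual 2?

With two independent routes of shared ancestry, r is the sum of the two contributions.
Individual 1 and individual 2 are related in two ways: half first cousins through their fathers (r = 1/16) and half first cousins through their mothers (r = 1/16).
r = 1/16 + 1/16 = 1/8 = 0.125.

0.125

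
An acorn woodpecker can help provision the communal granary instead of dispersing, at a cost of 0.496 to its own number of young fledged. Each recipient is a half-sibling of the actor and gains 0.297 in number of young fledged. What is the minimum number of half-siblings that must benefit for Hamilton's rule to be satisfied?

r to a half-sibling = 1/4 (half-sibs share one parent — one path of length 2: r = (1/2)^2 = 1/4).
Hamilton's rule: n·r·B > C  ⇒  n > C/(r·B) = 0.496/(0.25·0.297) = 6.68.
The smallest integer exceeding 6.68 is 7.

7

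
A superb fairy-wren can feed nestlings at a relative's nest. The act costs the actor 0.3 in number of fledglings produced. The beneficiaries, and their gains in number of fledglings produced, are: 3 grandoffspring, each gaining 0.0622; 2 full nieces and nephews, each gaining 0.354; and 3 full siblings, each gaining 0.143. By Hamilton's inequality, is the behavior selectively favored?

Yes

Hamilton's rule: the trait is favored when the sum of r·B over every recipient exceeds the actor's cost C.
r to a grandoffspring = 0.25 (two parent–offspring links: r = (1/2)^2 = 1/4).
r to a full niece or nephew = 0.25 (full aunt/uncle↔niece/nephew: two paths of length 3 through the shared grandparent pair: r = 2·(1/2)^3 = 1/4).
r to a full sibling = 1/2 (full sibs share both parents — two paths of length 2: r = 2·(1/2)^2 = 1/2).
Summing one r·B term per recipient: 3·0.25·0.0622 + 2·0.25·0.354 + 3·0.5·0.143 = 0.43815.
0.43815 > 0.3: the indirect benefit exceeds the cost.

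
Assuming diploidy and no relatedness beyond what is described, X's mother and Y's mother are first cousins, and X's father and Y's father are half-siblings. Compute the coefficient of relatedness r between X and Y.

0.09375

Independent pedigree routes through distinct common ancestors add.
X and Y are related in two ways: second cousins through their mothers (r = 1/32) and half first cousins through their fathers (r = 1/16).
r = 1/32 + 1/16 = 3/32 = 0.09375.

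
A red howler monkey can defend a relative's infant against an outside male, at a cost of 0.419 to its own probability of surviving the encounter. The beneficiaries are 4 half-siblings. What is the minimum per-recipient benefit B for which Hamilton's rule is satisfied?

r to a half-sibling = 1/4 (half-sibs share one parent — one path of length 2: r = (1/2)^2 = 1/4).
Hamilton's rule with n recipients of equal r: n·r·B > C, so B > C/(n·r) = 0.419/(4·0.25) = 0.419.

0.419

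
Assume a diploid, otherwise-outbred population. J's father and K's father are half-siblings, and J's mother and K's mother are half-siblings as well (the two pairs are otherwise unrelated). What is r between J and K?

0.125

Wright's path rule: contributions from independent ancestry routes add.
J and K are related in two ways: half first cousins through their fathers (r = 1/16) and half first cousins through their mothers (r = 1/16).
r = 1/16 + 1/16 = 0.125.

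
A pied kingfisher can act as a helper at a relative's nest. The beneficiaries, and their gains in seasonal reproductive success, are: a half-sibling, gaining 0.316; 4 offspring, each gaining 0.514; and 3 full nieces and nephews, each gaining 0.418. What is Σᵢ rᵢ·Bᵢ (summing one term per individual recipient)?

1.4205

r to a half-sibling = 0.25 (half-sibs share one parent — one path of length 2: r = (1/2)^2 = 1/4).
r to an offspring = 1/2 (one parent–offspring link: r = (1/2)^1 = 1/2).
r to a full niece or nephew = 1/4 (full aunt/uncle↔niece/nephew: two paths of length 3 through the shared grandparent pair: r = 2·(1/2)^3 = 1/4).
Summing one r·B term per recipient: 1·0.25·0.316 + 4·0.5·0.514 + 3·0.25·0.418 = 1.4205.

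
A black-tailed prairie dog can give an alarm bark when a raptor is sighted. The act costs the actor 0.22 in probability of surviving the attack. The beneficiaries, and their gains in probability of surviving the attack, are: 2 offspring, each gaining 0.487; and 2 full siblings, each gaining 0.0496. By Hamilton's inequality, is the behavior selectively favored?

Yes

Hamilton's rule: the trait is favored when the sum of r·B over every recipient exceeds the actor's cost C.
r to an offspring = 0.5 (one parent–offspring link: r = (1/2)^1 = 1/2).
r to a full sibling = 0.5 (full sibs share both parents — two paths of length 2: r = 2·(1/2)^2 = 1/2).
Summing one r·B term per recipient: 2·0.5·0.487 + 2·0.5·0.0496 = 0.5366.
0.5366 > 0.22: the indirect benefit exceeds the cost.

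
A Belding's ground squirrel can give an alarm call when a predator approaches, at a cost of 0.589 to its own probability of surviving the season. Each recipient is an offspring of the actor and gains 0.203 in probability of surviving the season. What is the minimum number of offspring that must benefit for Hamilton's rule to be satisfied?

6

r to an offspring = 0.5 (one parent–offspring link: r = (1/2)^1 = 1/2).
Hamilton's rule: n·r·B > C  ⇒  n > C/(r·B) = 0.589/(0.5·0.203) = 5.803.
The smallest integer exceeding 5.803 is 6.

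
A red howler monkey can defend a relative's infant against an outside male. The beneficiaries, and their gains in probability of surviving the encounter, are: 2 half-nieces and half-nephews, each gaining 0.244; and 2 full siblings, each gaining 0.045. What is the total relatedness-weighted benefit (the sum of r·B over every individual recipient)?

r to a half-niece or half-nephew = 1/8 (half-aunt/uncle↔niece/nephew: one path of length 3: r = (1/2)^3 = 1/8).
r to a full sibling = 0.5 (full sibs share both parents — two paths of length 2: r = 2·(1/2)^2 = 1/2).
Summing one r·B term per recipient: 2·0.125·0.244 + 2·0.5·0.045 = 0.106.

0.106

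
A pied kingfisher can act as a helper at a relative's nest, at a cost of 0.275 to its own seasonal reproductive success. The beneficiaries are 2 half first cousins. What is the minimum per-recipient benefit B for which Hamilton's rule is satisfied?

r to a half first cousin = 0.0625 (half first cousins share one grandparent — one path of length 4: r = (1/2)^4 = 1/16).
Hamilton's rule with n recipients of equal r: n·r·B > C, so B > C/(n·r) = 0.275/(2·0.0625) = 2.2.

2.2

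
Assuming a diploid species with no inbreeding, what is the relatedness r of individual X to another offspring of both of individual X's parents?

Each parent–offspring link contributes a factor of 1/2, and independent paths through distinct common ancestors add.
Full sibs share both parents — two paths of length 2: r = 2·(1/2)^2 = 1/2.

0.5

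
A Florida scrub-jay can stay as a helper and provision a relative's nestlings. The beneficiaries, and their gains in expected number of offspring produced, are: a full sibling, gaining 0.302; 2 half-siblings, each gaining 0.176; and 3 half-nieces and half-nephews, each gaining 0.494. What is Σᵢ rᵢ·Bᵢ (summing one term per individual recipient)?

r to a full sibling = 0.5 (full sibs share both parents — two paths of length 2: r = 2·(1/2)^2 = 1/2).
r to a half-sibling = 1/4 (half-sibs share one parent — one path of length 2: r = (1/2)^2 = 1/4).
r to a half-niece or half-nephew = 1/8 (half-aunt/uncle↔niece/nephew: one path of length 3: r = (1/2)^3 = 1/8).
Summing one r·B term per recipient: 1·0.5·0.302 + 2·0.25·0.176 + 3·0.125·0.494 = 0.42425.

0.42425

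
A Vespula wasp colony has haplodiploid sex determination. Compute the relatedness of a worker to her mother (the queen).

One meiotic link between diploid queen and diploid daughter: r = 1/2.

0.5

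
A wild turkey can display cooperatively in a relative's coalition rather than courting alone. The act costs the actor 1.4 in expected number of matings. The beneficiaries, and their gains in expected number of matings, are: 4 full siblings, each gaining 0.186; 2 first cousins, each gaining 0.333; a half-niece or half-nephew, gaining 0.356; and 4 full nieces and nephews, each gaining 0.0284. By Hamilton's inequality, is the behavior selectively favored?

Hamilton's rule: the trait is favored when the sum of r·B over every recipient exceeds the actor's cost C.
r to a full sibling = 0.5 (full sibs share both parents — two paths of length 2: r = 2·(1/2)^2 = 1/2).
r to a first cousin = 0.125 (first cousins share one grandparent pair — two paths of length 4: r = 2·(1/2)^4 = 1/8).
r to a half-niece or half-nephew = 1/8 (half-aunt/uncle↔niece/nephew: one path of length 3: r = (1/2)^3 = 1/8).
r to a full niece or nephew = 1/4 (full aunt/uncle↔niece/nephew: two paths of length 3 through the shared grandparent pair: r = 2·(1/2)^3 = 1/4).
Summing one r·B term per recipient: 4·0.5·0.186 + 2·0.125·0.333 + 1·0.125·0.356 + 4·0.25·0.0284 = 0.52815.
0.52815 < 1.4: the indirect benefit is less than the cost.

No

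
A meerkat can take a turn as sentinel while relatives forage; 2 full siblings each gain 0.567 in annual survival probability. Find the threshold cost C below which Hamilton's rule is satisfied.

r to a full sibling = 1/2 (full sibs share both parents — two paths of length 2: r = 2·(1/2)^2 = 1/2).
Hamilton's rule: n·r·B > C, so the trait is favored while C < n·r·B = 2·0.5·0.567 = 0.567.

0.567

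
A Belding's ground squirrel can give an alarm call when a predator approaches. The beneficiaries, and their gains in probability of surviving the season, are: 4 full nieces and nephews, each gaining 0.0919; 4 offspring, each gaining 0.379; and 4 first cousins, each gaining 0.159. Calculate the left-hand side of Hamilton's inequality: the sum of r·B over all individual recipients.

0.9294

r to a full niece or nephew = 0.25 (full aunt/uncle↔niece/nephew: two paths of length 3 through the shared grandparent pair: r = 2·(1/2)^3 = 1/4).
r to an offspring = 1/2 (one parent–offspring link: r = (1/2)^1 = 1/2).
r to a first cousin = 0.125 (first cousins share one grandparent pair — two paths of length 4: r = 2·(1/2)^4 = 1/8).
Summing one r·B term per recipient: 4·0.25·0.0919 + 4·0.5·0.379 + 4·0.125·0.159 = 0.9294.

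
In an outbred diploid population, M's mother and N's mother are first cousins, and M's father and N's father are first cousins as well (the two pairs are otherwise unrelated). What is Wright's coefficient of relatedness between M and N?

0.0625

With two independent routes of shared ancestry, r is the sum of the two contributions.
M and N are related in two ways: second cousins through their mothers (r = 1/32) and second cousins through their fathers (r = 1/32).
r = 1/32 + 1/32 = 0.0625.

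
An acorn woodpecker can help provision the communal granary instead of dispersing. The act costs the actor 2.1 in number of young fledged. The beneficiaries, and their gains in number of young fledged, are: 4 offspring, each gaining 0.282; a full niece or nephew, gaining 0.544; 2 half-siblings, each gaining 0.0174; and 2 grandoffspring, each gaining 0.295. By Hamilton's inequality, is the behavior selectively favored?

No

Hamilton's rule: the trait is favored when the sum of r·B over every recipient exceeds the actor's cost C.
r to an offspring = 0.5 (one parent–offspring link: r = (1/2)^1 = 1/2).
r to a full niece or nephew = 0.25 (full aunt/uncle↔niece/nephew: two paths of length 3 through the shared grandparent pair: r = 2·(1/2)^3 = 1/4).
r to a half-sibling = 0.25 (half-sibs share one parent — one path of length 2: r = (1/2)^2 = 1/4).
r to a grandoffspring = 1/4 (two parent–offspring links: r = (1/2)^2 = 1/4).
Summing one r·B term per recipient: 4·0.5·0.282 + 1·0.25·0.544 + 2·0.25·0.0174 + 2·0.25·0.295 = 0.8562.
0.8562 < 2.1: the indirect benefit is less than the cost.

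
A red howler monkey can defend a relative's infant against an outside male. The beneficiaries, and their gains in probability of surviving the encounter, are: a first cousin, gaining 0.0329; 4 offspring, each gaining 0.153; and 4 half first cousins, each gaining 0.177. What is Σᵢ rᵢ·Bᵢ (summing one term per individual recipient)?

r to a first cousin = 1/8 (first cousins share one grandparent pair — two paths of length 4: r = 2·(1/2)^4 = 1/8).
r to an offspring = 1/2 (one parent–offspring link: r = (1/2)^1 = 1/2).
r to a half first cousin = 0.0625 (half first cousins share one grandparent — one path of length 4: r = (1/2)^4 = 1/16).
Summing one r·B term per recipient: 1·0.125·0.0329 + 4·0.5·0.153 + 4·0.0625·0.177 = 0.3543625.

0.3543625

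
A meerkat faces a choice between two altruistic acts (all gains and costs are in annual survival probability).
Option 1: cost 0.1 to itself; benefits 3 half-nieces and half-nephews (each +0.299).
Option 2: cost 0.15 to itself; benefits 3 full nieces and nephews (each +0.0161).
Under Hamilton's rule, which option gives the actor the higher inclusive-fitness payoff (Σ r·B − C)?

Option 1

Option 1: r to a half-niece or half-nephew = 0.125.
Option 1: Σ r·B − C = (3·0.125·0.299) − 0.1 = 0.012125.
Option 2: r to a full niece or nephew = 0.25.
Option 2: Σ r·B − C = (3·0.25·0.0161) − 0.15 = -0.137925.
Option 1 has the higher net inclusive-fitness payoff.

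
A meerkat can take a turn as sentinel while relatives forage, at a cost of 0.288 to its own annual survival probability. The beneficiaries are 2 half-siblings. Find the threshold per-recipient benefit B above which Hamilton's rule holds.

0.576

r to a half-sibling = 0.25 (half-sibs share one parent — one path of length 2: r = (1/2)^2 = 1/4).
Hamilton's rule with n recipients of equal r: n·r·B > C, so B > C/(n·r) = 0.288/(2·0.25) = 0.576.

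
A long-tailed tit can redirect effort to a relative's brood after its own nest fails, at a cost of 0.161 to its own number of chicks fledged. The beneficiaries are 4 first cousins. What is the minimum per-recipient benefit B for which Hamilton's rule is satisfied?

0.322

r to a first cousin = 1/8 (first cousins share one grandparent pair — two paths of length 4: r = 2·(1/2)^4 = 1/8).
Hamilton's rule with n recipients of equal r: n·r·B > C, so B > C/(n·r) = 0.161/(4·0.125) = 0.322.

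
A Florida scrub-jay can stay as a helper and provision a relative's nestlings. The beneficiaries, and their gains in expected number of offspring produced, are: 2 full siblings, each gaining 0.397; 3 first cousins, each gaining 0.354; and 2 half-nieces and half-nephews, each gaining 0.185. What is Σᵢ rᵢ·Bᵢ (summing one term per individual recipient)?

0.576

r to a full sibling = 1/2 (full sibs share both parents — two paths of length 2: r = 2·(1/2)^2 = 1/2).
r to a first cousin = 1/8 (first cousins share one grandparent pair — two paths of length 4: r = 2·(1/2)^4 = 1/8).
r to a half-niece or half-nephew = 1/8 (half-aunt/uncle↔niece/nephew: one path of length 3: r = (1/2)^3 = 1/8).
Summing one r·B term per recipient: 2·0.5·0.397 + 3·0.125·0.354 + 2·0.125·0.185 = 0.576.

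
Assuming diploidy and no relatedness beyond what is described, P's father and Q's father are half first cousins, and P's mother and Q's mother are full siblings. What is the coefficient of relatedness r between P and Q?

0.140625

Independent pedigree routes through distinct common ancestors add.
P and Q are related in two ways: half second cousins through their fathers (r = 1/64) and first cousins through their mothers (r = 1/8).
r = 1/64 + 1/8 = 0.140625.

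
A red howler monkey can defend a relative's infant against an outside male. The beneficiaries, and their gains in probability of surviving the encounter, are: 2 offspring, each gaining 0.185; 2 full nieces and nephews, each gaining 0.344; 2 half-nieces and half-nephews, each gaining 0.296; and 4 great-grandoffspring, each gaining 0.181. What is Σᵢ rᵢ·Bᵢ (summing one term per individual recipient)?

0.5215

r to an offspring = 0.5 (one parent–offspring link: r = (1/2)^1 = 1/2).
r to a full niece or nephew = 1/4 (full aunt/uncle↔niece/nephew: two paths of length 3 through the shared grandparent pair: r = 2·(1/2)^3 = 1/4).
r to a half-niece or half-nephew = 1/8 (half-aunt/uncle↔niece/nephew: one path of length 3: r = (1/2)^3 = 1/8).
r to a great-grandoffspring = 0.125 (three parent–offspring links: r = (1/2)^3 = 1/8).
Summing one r·B term per recipient: 2·0.5·0.185 + 2·0.25·0.344 + 2·0.125·0.296 + 4·0.125·0.181 = 0.5215.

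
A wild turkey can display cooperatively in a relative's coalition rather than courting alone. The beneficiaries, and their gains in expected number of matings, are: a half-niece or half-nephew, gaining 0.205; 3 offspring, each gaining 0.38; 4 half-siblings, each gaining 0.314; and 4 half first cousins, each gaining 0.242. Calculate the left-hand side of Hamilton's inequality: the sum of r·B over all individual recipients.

0.970125

r to a half-niece or half-nephew = 1/8 (half-aunt/uncle↔niece/nephew: one path of length 3: r = (1/2)^3 = 1/8).
r to an offspring = 1/2 (one parent–offspring link: r = (1/2)^1 = 1/2).
r to a half-sibling = 0.25 (half-sibs share one parent — one path of length 2: r = (1/2)^2 = 1/4).
r to a half first cousin = 1/16 (half first cousins share one grandparent — one path of length 4: r = (1/2)^4 = 1/16).
Summing one r·B term per recipient: 1·0.125·0.205 + 3·0.5·0.38 + 4·0.25·0.314 + 4·0.0625·0.242 = 0.970125.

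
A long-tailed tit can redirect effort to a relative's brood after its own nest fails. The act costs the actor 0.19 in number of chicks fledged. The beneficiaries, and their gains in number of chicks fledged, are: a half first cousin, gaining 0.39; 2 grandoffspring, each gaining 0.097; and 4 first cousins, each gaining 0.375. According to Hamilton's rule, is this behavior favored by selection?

Hamilton's rule: the trait is favored when the sum of r·B over every recipient exceeds the actor's cost C.
r to a half first cousin = 1/16 (half first cousins share one grandparent — one path of length 4: r = (1/2)^4 = 1/16).
r to a grandoffspring = 1/4 (two parent–offspring links: r = (1/2)^2 = 1/4).
r to a first cousin = 1/8 (first cousins share one grandparent pair — two paths of length 4: r = 2·(1/2)^4 = 1/8).
Summing one r·B term per recipient: 1·0.0625·0.39 + 2·0.25·0.097 + 4·0.125·0.375 = 0.260375.
0.260375 > 0.19: the indirect benefit exceeds the cost.

Yes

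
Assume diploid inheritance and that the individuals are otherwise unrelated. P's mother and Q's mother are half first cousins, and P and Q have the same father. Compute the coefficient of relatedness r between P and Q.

0.265625

Relatedness sums over independent paths through distinct common ancestors.
P and Q are related in two ways: half second cousins through their mothers (r = 1/64) and half-sibs through their shared father (r = 1/4).
r = 1/64 + 1/4 = 17/64 = 0.265625.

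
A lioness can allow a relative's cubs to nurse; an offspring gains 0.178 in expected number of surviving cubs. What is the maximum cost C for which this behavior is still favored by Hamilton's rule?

0.089

r to an offspring = 0.5 (one parent–offspring link: r = (1/2)^1 = 1/2).
Hamilton's rule: n·r·B > C, so the trait is favored while C < n·r·B = 1·0.5·0.178 = 0.089.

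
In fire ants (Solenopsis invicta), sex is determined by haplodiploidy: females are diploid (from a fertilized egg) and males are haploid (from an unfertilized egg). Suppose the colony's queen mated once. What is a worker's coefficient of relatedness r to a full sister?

0.75

Haplodiploid full sisters inherit their father's entire haploid genome identically (contributing 1/2) and on average half of their mother's contribution (1/2 · 1/2 = 1/4); r = 1/2 + 1/4 = 3/4.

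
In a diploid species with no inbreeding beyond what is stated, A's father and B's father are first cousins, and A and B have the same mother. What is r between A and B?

With two independent routes of shared ancestry, r is the sum of the two contributions.
A and B are related in two ways: second cousins through their fathers (r = 1/32) and half-sibs through their shared mother (r = 1/4).
r = 1/32 + 1/4 = 0.28125.

0.28125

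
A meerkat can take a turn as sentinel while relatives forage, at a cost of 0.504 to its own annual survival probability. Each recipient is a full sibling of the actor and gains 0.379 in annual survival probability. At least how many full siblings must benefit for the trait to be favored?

3

r to a full sibling = 1/2 (full sibs share both parents — two paths of length 2: r = 2·(1/2)^2 = 1/2).
Hamilton's rule: n·r·B > C  ⇒  n > C/(r·B) = 0.504/(0.5·0.379) = 2.66.
The smallest integer exceeding 2.66 is 3.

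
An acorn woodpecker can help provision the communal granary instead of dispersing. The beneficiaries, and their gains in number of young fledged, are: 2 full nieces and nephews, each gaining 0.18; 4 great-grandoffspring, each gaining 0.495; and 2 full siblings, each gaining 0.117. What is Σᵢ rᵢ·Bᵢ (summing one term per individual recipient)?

r to a full niece or nephew = 1/4 (full aunt/uncle↔niece/nephew: two paths of length 3 through the shared grandparent pair: r = 2·(1/2)^3 = 1/4).
r to a great-grandoffspring = 1/8 (three parent–offspring links: r = (1/2)^3 = 1/8).
r to a full sibling = 0.5 (full sibs share both parents — two paths of length 2: r = 2·(1/2)^2 = 1/2).
Summing one r·B term per recipient: 2·0.25·0.18 + 4·0.125·0.495 + 2·0.5·0.117 = 0.4545.

0.4545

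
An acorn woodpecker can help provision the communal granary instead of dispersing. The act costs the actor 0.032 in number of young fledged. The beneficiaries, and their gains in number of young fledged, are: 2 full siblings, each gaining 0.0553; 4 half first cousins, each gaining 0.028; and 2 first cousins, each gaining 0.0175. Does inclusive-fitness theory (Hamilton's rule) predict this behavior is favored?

Yes

Hamilton's rule: the trait is favored when the sum of r·B over every recipient exceeds the actor's cost C.
r to a full sibling = 0.5 (full sibs share both parents — two paths of length 2: r = 2·(1/2)^2 = 1/2).
r to a half first cousin = 1/16 (half first cousins share one grandparent — one path of length 4: r = (1/2)^4 = 1/16).
r to a first cousin = 1/8 (first cousins share one grandparent pair — two paths of length 4: r = 2·(1/2)^4 = 1/8).
Summing one r·B term per recipient: 2·0.5·0.0553 + 4·0.0625·0.028 + 2·0.125·0.0175 = 0.066675.
0.066675 > 0.032: the indirect benefit exceeds the cost.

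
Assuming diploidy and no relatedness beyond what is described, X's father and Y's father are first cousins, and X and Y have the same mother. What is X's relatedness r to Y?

With two independent routes of shared ancestry, r is the sum of the two contributions.
X and Y are related in two ways: second cousins through their fathers (r = 1/32) and half-sibs through their shared mother (r = 1/4).
r = 1/32 + 1/4 = 9/32 = 0.28125.

0.28125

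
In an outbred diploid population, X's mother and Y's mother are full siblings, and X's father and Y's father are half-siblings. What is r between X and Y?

Relatedness sums over independent paths through distinct common ancestors.
X and Y are related in two ways: first cousins through their mothers (r = 1/8) and half first cousins through their fathers (r = 1/16).
r = 1/8 + 1/16 = 0.1875.

0.1875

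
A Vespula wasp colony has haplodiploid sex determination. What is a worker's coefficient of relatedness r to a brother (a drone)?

Her haploid brother carries none of their father's genes and a random half of their mother's genome; that half matches the maternal half of her own genome with probability 1/2: r = 1/2 · 1/2 = 1/4.

0.25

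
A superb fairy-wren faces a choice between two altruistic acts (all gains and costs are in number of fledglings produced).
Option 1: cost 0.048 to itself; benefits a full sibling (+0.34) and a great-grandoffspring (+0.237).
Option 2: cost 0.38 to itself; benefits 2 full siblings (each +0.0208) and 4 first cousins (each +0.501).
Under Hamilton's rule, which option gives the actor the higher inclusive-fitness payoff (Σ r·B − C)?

Option 1: r to a full sibling = 0.5.
Option 1: r to a great-grandoffspring = 0.125.
Option 1: Σ r·B − C = (1·0.5·0.34 + 1·0.125·0.237) − 0.048 = 0.151625.
Option 2: r to a full sibling = 0.5.
Option 2: r to a first cousin = 0.125.
Option 2: Σ r·B − C = (2·0.5·0.0208 + 4·0.125·0.501) − 0.38 = -0.1087.
Option 1 has the higher net inclusive-fitness payoff.

Option 1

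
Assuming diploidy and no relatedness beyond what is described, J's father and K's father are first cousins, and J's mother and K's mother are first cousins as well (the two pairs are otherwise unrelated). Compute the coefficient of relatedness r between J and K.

Wright's path rule: contributions from independent ancestry routes add.
J and K are related in two ways: second cousins through their fathers (r = 1/32) and second cousins through their mothers (r = 1/32).
r = 1/32 + 1/32 = 0.0625.

0.0625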